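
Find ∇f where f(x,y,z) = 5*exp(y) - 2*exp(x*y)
(-2*y*exp(x*y), -2*x*exp(x*y) + 5*exp(y), 0)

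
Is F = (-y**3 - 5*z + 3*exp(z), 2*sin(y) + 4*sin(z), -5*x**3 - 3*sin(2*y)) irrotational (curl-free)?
No, ∇×F = (-6*cos(2*y) - 4*cos(z), 15*x**2 + 3*exp(z) - 5, 3*y**2)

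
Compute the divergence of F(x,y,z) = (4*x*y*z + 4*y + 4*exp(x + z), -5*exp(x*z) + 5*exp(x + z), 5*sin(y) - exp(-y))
4*y*z + 4*exp(x + z)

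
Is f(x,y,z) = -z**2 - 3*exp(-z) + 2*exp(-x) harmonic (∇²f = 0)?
No, ∇²f = -2 - 3*exp(-z) + 2*exp(-x)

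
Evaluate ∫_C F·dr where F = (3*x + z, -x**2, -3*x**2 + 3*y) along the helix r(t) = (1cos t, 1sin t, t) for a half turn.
6 - 5*pi/2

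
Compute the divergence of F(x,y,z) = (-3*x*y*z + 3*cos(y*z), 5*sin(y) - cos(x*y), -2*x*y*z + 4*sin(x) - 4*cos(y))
-2*x*y + x*sin(x*y) - 3*y*z + 5*cos(y)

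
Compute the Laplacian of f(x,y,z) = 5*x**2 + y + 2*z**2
14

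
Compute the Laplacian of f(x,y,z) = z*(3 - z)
-2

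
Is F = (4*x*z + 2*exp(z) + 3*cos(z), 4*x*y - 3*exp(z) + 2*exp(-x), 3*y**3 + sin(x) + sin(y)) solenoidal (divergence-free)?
No, ∇·F = 4*x + 4*z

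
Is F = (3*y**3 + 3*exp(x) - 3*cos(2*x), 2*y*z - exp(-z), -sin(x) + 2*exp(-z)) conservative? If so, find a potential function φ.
No, ∇×F = (-2*y - exp(-z), cos(x), -9*y**2) ≠ 0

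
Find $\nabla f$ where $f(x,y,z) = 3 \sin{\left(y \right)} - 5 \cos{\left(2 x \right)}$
(10*sin(2*x), 3*cos(y), 0)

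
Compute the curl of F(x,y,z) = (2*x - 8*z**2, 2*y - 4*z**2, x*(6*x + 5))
(8*z, -12*x - 16*z - 5, 0)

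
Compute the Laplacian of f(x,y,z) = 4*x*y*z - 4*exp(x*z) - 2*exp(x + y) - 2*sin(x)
-4*x**2*exp(x*z) - 4*z**2*exp(x*z) - 4*exp(x + y) + 2*sin(x)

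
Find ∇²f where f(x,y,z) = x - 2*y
0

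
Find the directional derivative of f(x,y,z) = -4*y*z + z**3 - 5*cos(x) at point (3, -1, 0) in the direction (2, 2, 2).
sqrt(3)*(5*sin(3) + 4)/3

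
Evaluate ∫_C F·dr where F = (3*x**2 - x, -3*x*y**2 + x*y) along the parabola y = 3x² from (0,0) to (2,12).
-99438/35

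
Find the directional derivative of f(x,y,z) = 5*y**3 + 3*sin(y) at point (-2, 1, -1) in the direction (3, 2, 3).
3*sqrt(22)*(cos(1) + 5)/11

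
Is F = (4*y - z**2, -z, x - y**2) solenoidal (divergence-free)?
Yes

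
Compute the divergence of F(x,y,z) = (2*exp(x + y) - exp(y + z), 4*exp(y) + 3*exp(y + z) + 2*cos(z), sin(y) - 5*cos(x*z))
5*x*sin(x*z) + 4*exp(y) + 2*exp(x + y) + 3*exp(y + z)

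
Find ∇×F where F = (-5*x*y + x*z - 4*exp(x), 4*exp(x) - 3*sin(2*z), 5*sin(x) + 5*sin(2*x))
(6*cos(2*z), x - 5*cos(x) - 10*cos(2*x), 5*x + 4*exp(x))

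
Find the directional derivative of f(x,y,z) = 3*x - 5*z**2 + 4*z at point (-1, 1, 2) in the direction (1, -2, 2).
-29/3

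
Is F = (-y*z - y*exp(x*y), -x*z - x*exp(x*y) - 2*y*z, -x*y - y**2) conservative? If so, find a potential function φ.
Yes, F is conservative. φ = -x*y*z - y**2*z - exp(x*y)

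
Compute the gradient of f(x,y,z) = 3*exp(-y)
(0, -3*exp(-y), 0)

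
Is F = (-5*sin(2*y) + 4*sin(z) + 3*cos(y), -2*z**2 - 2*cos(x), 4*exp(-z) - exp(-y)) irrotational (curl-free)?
No, ∇×F = (4*z + exp(-y), 4*cos(z), 2*sin(x) + 3*sin(y) + 10*cos(2*y))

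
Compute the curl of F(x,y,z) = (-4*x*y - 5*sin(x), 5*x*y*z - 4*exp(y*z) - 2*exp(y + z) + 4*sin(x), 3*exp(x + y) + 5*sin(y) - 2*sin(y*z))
(-5*x*y + 4*y*exp(y*z) - 2*z*cos(y*z) + 3*exp(x + y) + 2*exp(y + z) + 5*cos(y), -3*exp(x + y), 4*x + 5*y*z + 4*cos(x))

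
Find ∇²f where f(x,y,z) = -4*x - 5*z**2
-10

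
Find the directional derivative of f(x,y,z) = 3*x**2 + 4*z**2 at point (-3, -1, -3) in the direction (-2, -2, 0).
9*sqrt(2)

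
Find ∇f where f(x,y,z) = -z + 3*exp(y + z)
(0, 3*exp(y + z), 3*exp(y + z) - 1)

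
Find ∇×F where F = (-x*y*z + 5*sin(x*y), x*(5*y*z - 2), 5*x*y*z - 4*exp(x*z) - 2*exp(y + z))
(-5*x*y + 5*x*z - 2*exp(y + z), -x*y - 5*y*z + 4*z*exp(x*z), x*z - 5*x*cos(x*y) + 5*y*z - 2)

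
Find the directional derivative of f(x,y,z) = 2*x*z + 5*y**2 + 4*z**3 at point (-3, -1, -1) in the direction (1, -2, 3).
18*sqrt(14)/7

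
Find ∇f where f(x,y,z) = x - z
(1, 0, -1)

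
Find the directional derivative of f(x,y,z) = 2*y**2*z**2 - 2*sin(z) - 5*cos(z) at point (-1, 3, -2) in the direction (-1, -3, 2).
-sqrt(14)*(2*cos(2) + 5*sin(2) + 144)/7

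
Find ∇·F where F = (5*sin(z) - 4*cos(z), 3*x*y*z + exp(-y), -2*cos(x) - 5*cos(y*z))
3*x*z + 5*y*sin(y*z) - exp(-y)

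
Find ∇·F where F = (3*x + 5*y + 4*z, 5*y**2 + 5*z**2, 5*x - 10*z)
10*y - 7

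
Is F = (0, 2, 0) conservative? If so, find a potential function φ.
Yes, F is conservative. φ = 2*y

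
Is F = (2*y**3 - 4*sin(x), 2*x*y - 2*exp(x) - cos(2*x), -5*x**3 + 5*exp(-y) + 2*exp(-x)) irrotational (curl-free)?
No, ∇×F = (-5*exp(-y), 15*x**2 + 2*exp(-x), -6*y**2 + 2*y - 2*exp(x) + 2*sin(2*x))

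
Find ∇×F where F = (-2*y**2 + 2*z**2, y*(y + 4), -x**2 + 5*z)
(0, 2*x + 4*z, 4*y)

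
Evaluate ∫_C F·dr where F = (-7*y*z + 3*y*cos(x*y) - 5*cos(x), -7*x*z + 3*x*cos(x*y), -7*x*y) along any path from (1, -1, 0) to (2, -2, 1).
-5*sin(2) - 3*sin(4) + 8*sin(1) + 28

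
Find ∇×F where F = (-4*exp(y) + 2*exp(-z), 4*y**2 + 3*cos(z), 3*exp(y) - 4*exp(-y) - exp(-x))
(3*exp(y) + 3*sin(z) + 4*exp(-y), -2*exp(-z) - exp(-x), 4*exp(y))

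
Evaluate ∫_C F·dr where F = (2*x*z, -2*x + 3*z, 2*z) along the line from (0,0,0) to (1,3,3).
43/2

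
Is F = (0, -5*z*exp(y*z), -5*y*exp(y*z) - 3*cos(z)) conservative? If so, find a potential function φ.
Yes, F is conservative. φ = -5*exp(y*z) - 3*sin(z)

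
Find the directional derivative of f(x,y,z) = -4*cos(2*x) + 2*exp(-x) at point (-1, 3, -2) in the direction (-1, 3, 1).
2*sqrt(11)*(E + 4*sin(2))/11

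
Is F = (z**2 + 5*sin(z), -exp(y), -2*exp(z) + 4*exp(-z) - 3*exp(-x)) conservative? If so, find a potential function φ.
No, ∇×F = (0, 2*z + 5*cos(z) - 3*exp(-x), 0) ≠ 0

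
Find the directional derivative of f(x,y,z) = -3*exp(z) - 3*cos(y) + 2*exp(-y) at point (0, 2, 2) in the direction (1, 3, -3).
3*sqrt(19)*(-2 + 3*exp(2)*sin(2) + 3*exp(4))*exp(-2)/19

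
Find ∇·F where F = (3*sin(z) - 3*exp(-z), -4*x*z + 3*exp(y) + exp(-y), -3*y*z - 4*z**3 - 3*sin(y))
-3*y - 12*z**2 + 3*exp(y) - exp(-y)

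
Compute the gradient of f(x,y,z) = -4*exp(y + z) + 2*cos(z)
(0, -4*exp(y + z), -4*exp(y + z) - 2*sin(z))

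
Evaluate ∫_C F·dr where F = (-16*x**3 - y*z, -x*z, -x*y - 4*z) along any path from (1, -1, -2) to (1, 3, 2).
-4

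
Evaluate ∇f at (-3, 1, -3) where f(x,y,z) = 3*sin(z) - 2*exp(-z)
(0, 0, 3*cos(3) + 2*exp(3))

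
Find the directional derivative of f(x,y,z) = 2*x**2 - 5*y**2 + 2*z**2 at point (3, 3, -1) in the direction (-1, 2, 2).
-80/3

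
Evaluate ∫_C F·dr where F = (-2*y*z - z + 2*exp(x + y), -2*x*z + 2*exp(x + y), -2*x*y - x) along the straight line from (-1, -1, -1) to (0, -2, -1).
-1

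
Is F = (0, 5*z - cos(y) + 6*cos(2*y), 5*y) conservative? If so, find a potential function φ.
Yes, F is conservative. φ = 5*y*z - sin(y) + 3*sin(2*y)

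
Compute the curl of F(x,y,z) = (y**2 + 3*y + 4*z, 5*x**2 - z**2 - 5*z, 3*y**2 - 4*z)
(6*y + 2*z + 5, 4, 10*x - 2*y - 3)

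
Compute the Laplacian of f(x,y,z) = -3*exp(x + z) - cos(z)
-6*exp(x + z) + cos(z)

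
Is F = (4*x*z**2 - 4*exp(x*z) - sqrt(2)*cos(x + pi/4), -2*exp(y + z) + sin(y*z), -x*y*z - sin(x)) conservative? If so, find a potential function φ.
No, ∇×F = (-x*z - y*cos(y*z) + 2*exp(y + z), 8*x*z - 4*x*exp(x*z) + y*z + cos(x), 0) ≠ 0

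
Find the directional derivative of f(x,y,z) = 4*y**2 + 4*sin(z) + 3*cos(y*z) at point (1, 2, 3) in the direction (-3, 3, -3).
sqrt(3)*(-3*sin(6) - 4*cos(3) + 16)/3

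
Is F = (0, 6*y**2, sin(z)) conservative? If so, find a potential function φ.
Yes, F is conservative. φ = 2*y**3 - cos(z)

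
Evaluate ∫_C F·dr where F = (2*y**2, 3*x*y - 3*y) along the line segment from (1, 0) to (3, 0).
0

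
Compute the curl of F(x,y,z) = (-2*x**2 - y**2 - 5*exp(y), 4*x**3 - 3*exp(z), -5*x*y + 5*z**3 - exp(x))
(-5*x + 3*exp(z), 5*y + exp(x), 12*x**2 + 2*y + 5*exp(y))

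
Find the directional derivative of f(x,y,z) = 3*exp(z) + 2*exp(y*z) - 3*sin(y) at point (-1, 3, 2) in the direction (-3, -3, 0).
sqrt(2)*(-4*exp(6) + 3*cos(3))/2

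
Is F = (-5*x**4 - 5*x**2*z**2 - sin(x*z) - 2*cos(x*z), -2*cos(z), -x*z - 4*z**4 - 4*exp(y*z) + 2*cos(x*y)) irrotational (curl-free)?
No, ∇×F = (-2*x*sin(x*y) - 4*z*exp(y*z) - 2*sin(z), -10*x**2*z + 2*x*sin(x*z) - x*cos(x*z) + 2*y*sin(x*y) + z, 0)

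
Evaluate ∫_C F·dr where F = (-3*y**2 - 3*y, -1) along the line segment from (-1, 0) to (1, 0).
0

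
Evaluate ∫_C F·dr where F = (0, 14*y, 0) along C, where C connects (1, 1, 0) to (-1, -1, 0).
0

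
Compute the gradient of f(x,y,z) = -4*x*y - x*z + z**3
(-4*y - z, -4*x, -x + 3*z**2)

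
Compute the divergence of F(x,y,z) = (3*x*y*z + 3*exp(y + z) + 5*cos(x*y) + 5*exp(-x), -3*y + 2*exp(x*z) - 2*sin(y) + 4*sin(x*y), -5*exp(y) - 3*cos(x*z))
3*x*sin(x*z) + 4*x*cos(x*y) + 3*y*z - 5*y*sin(x*y) - 2*cos(y) - 3 - 5*exp(-x)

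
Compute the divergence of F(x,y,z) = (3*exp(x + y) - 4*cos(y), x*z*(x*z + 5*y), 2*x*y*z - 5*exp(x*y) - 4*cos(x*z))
2*x*y + 5*x*z + 4*x*sin(x*z) + 3*exp(x + y)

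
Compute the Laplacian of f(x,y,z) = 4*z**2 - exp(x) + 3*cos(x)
-exp(x) - 3*cos(x) + 8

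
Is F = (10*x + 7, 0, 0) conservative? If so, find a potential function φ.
Yes, F is conservative. φ = x*(5*x + 7)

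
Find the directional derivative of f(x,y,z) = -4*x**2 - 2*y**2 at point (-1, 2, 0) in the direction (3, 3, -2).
0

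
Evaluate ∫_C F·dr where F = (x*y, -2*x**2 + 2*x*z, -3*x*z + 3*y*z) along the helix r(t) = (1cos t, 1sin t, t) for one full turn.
2*pi*(-3 + pi)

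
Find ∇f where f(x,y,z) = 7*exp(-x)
(-7*exp(-x), 0, 0)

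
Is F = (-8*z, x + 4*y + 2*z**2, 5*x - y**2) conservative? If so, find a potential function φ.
No, ∇×F = (-2*y - 4*z, -13, 1) ≠ 0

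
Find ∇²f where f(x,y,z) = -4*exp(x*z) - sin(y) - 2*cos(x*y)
-4*x**2*exp(x*z) + 2*x**2*cos(x*y) + 2*y**2*cos(x*y) - 4*z**2*exp(x*z) + sin(y)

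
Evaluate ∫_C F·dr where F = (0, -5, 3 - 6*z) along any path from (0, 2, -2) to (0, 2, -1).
12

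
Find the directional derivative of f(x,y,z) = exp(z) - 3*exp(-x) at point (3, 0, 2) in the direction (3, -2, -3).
3*sqrt(22)*(3 - exp(5))*exp(-3)/22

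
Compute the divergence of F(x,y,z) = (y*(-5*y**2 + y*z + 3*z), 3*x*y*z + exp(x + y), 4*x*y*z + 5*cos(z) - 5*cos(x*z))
4*x*y + 3*x*z + 5*x*sin(x*z) + exp(x + y) - 5*sin(z)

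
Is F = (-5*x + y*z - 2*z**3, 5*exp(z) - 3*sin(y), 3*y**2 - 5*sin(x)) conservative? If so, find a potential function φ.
No, ∇×F = (6*y - 5*exp(z), y - 6*z**2 + 5*cos(x), -z) ≠ 0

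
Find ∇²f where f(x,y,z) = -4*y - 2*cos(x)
2*cos(x)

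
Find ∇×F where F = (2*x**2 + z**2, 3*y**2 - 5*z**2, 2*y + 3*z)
(10*z + 2, 2*z, 0)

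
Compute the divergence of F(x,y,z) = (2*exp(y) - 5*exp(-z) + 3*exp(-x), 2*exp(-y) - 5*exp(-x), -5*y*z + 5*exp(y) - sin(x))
-5*y - 2*exp(-y) - 3*exp(-x)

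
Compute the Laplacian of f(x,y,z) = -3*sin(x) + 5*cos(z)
3*sin(x) - 5*cos(z)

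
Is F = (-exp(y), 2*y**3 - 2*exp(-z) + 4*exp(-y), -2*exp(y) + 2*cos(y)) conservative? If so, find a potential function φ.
No, ∇×F = (-2*exp(y) - 2*sin(y) - 2*exp(-z), 0, exp(y)) ≠ 0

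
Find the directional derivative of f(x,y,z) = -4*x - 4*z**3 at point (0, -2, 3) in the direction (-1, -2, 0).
4*sqrt(5)/5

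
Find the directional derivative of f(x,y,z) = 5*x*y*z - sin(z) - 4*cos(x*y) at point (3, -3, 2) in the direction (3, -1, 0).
sqrt(10)*(-12 + 24*sin(9)/5)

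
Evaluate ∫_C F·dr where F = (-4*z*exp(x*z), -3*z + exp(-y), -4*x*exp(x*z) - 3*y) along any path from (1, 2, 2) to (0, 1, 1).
-exp(-1) + exp(-2) + 5 + 4*exp(2)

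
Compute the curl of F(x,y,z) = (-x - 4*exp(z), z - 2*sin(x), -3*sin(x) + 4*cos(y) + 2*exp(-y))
(-4*sin(y) - 1 - 2*exp(-y), -4*exp(z) + 3*cos(x), -2*cos(x))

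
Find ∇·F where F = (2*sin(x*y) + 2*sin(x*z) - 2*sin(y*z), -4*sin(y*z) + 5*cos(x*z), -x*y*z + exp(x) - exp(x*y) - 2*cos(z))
-x*y + 2*y*cos(x*y) + 2*z*cos(x*z) - 4*z*cos(y*z) + 2*sin(z)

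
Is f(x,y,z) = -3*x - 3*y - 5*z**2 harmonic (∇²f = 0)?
No, ∇²f = -10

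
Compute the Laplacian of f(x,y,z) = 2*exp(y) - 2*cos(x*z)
2*x**2*cos(x*z) + 2*z**2*cos(x*z) + 2*exp(y)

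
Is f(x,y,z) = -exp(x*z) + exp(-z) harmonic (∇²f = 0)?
No, ∇²f = (-(x**2 + z**2)*exp(z*(x + 1)) + 1)*exp(-z)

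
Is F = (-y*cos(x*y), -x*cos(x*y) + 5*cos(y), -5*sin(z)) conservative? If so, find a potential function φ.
Yes, F is conservative. φ = 5*sin(y) - sin(x*y) + 5*cos(z)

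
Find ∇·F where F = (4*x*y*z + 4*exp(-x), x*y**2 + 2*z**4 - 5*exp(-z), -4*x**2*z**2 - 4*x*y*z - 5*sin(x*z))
-8*x**2*z - 2*x*y - 5*x*cos(x*z) + 4*y*z - 4*exp(-x)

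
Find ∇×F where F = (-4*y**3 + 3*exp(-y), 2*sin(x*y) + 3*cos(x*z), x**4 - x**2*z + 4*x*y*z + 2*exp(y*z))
(4*x*z + 3*x*sin(x*z) + 2*z*exp(y*z), -4*x**3 + 2*x*z - 4*y*z, 12*y**2 + 2*y*cos(x*y) - 3*z*sin(x*z) + 3*exp(-y))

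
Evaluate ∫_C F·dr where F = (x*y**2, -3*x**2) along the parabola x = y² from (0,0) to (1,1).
-4/15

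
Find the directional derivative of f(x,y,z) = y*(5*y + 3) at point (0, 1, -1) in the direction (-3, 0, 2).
0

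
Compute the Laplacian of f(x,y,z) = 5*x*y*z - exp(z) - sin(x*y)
x**2*sin(x*y) + y**2*sin(x*y) - exp(z)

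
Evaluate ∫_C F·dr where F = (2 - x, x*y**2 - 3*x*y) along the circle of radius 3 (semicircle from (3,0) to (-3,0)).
-66 + 81*pi/8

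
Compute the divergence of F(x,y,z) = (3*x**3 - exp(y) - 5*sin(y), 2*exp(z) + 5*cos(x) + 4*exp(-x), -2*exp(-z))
9*x**2 + 2*exp(-z)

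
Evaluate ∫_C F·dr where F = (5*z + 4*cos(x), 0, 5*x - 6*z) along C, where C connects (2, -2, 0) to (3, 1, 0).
-4*sin(2) + 4*sin(3)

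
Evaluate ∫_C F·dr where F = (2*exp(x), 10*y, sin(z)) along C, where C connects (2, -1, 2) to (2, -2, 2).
15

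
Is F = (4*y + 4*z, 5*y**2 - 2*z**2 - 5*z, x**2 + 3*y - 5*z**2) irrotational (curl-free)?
No, ∇×F = (4*z + 8, 4 - 2*x, -4)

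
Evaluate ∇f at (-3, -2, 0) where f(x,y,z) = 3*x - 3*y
(3, -3, 0)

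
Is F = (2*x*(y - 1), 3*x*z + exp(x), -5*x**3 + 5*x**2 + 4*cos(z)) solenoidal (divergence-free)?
No, ∇·F = 2*y - 4*sin(z) - 2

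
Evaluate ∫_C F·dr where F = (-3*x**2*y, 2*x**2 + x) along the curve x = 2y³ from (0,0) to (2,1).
-389/70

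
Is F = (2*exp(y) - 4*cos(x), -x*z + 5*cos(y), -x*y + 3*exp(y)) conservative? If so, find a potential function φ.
No, ∇×F = (3*exp(y), y, -z - 2*exp(y)) ≠ 0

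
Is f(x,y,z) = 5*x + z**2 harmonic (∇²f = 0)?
No, ∇²f = 2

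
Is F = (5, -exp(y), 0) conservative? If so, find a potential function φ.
Yes, F is conservative. φ = 5*x - exp(y)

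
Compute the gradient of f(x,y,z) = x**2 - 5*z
(2*x, 0, -5)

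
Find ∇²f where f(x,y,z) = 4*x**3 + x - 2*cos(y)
24*x + 2*cos(y)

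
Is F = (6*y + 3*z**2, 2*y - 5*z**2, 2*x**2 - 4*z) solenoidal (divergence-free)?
No, ∇·F = -2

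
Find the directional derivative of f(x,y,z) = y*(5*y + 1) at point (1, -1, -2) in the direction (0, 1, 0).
-9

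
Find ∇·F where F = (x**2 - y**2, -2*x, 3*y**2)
2*x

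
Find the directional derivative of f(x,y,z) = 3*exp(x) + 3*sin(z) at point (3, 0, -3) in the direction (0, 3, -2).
-6*sqrt(13)*cos(3)/13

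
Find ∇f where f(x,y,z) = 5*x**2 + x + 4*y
(10*x + 1, 4, 0)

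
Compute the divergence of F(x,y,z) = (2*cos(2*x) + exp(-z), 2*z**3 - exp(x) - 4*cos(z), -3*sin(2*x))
-4*sin(2*x)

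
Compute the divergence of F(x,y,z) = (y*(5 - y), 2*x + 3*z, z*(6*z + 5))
12*z + 5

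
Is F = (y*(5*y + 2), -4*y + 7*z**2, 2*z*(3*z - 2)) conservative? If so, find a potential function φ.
No, ∇×F = (-14*z, 0, -10*y - 2) ≠ 0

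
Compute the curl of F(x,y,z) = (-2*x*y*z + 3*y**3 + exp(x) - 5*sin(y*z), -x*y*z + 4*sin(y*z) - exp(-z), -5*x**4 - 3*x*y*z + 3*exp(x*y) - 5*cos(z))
(x*y - 3*x*z + 3*x*exp(x*y) - 4*y*cos(y*z) - exp(-z), 20*x**3 - 2*x*y + 3*y*z - 3*y*exp(x*y) - 5*y*cos(y*z), 2*x*z - 9*y**2 - y*z + 5*z*cos(y*z))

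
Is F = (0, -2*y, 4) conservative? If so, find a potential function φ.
Yes, F is conservative. φ = -y**2 + 4*z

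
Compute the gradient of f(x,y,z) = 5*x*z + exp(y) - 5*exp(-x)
(5*z + 5*exp(-x), exp(y), 5*x)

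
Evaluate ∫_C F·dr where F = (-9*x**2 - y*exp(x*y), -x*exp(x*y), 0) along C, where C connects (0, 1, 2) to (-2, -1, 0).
25 - exp(2)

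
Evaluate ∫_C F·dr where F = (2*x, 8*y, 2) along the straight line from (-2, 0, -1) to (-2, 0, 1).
4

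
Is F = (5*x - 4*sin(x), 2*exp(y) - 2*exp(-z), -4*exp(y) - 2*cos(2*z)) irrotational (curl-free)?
No, ∇×F = (-4*exp(y) - 2*exp(-z), 0, 0)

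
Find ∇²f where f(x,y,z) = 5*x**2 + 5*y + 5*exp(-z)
10 + 5*exp(-z)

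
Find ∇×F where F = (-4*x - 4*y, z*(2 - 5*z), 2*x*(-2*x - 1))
(10*z - 2, 8*x + 2, 4)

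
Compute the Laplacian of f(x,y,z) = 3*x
0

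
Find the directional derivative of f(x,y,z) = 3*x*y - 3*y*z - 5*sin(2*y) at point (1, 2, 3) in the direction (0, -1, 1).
5*sqrt(2)*cos(4)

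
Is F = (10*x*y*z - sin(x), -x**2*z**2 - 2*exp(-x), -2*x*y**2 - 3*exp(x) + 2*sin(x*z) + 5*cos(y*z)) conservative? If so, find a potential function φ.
No, ∇×F = (2*x**2*z - 4*x*y - 5*z*sin(y*z), 10*x*y + 2*y**2 - 2*z*cos(x*z) + 3*exp(x), 2*(-x*z*(z + 5)*exp(x) + 1)*exp(-x)) ≠ 0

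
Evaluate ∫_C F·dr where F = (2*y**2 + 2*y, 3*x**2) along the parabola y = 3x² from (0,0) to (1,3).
101/10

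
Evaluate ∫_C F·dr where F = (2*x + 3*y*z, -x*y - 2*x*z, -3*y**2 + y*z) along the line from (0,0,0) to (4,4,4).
-80/3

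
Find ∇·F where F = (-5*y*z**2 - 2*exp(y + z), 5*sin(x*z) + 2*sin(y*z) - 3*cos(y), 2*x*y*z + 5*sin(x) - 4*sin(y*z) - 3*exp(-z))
2*x*y - 4*y*cos(y*z) + 2*z*cos(y*z) + 3*sin(y) + 3*exp(-z)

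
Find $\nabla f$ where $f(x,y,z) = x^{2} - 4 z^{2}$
(2*x, 0, -8*z)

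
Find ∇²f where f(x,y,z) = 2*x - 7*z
0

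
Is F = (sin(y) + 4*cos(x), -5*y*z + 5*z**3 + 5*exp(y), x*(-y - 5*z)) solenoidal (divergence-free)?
No, ∇·F = -5*x - 5*z + 5*exp(y) - 4*sin(x)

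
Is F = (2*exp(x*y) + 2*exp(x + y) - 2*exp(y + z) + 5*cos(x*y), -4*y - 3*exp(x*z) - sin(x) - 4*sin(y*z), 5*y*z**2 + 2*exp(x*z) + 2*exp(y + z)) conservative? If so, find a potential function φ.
No, ∇×F = (3*x*exp(x*z) + 4*y*cos(y*z) + 5*z**2 + 2*exp(y + z), -2*z*exp(x*z) - 2*exp(y + z), -2*x*exp(x*y) + 5*x*sin(x*y) - 3*z*exp(x*z) - 2*exp(x + y) + 2*exp(y + z) - cos(x)) ≠ 0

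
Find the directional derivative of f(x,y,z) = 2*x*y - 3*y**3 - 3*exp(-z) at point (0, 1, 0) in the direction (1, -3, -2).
23*sqrt(14)/14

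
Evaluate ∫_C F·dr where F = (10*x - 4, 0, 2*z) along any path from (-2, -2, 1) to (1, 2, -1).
-27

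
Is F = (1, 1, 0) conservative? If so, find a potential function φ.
Yes, F is conservative. φ = x + y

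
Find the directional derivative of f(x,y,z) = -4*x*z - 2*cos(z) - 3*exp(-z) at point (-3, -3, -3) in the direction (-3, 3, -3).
sqrt(3)*(-exp(3) - 8 + 2*sin(3)/3)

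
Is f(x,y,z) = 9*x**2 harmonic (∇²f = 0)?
No, ∇²f = 18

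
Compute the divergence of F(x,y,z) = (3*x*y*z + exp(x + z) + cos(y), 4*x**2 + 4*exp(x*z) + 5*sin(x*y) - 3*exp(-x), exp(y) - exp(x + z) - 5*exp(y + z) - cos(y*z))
5*x*cos(x*y) + 3*y*z + y*sin(y*z) - 5*exp(y + z)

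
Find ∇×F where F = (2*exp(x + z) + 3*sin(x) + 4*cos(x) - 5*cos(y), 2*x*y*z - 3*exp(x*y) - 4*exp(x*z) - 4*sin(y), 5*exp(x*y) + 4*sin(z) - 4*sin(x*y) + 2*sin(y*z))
(-2*x*y + 5*x*exp(x*y) + 4*x*exp(x*z) - 4*x*cos(x*y) + 2*z*cos(y*z), -5*y*exp(x*y) + 4*y*cos(x*y) + 2*exp(x + z), 2*y*z - 3*y*exp(x*y) - 4*z*exp(x*z) - 5*sin(y))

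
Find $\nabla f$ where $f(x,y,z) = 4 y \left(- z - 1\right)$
(0, -4*z - 4, -4*y)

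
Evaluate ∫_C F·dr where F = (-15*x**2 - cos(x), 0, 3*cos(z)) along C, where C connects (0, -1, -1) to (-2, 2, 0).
sin(2) + 3*sin(1) + 40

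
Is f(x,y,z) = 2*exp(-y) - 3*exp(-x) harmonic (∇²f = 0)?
No, ∇²f = 2*exp(-y) - 3*exp(-x)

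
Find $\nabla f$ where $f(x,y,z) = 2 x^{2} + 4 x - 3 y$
(4*x + 4, -3, 0)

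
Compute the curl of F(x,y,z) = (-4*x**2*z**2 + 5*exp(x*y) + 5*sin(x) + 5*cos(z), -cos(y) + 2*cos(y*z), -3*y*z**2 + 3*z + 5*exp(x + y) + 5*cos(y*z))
(2*y*sin(y*z) - 3*z**2 - 5*z*sin(y*z) + 5*exp(x + y), -8*x**2*z - 5*exp(x + y) - 5*sin(z), -5*x*exp(x*y))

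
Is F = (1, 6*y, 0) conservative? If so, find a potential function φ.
Yes, F is conservative. φ = x + 3*y**2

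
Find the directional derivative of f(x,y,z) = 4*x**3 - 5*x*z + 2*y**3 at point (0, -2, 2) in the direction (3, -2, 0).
-6*sqrt(13)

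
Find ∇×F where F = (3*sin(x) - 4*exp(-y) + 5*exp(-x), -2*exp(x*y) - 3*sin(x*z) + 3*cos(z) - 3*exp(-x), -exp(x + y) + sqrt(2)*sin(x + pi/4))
(3*x*cos(x*z) - exp(x + y) + 3*sin(z), exp(x + y) - sqrt(2)*cos(x + pi/4), -2*y*exp(x*y) - 3*z*cos(x*z) - 4*exp(-y) + 3*exp(-x))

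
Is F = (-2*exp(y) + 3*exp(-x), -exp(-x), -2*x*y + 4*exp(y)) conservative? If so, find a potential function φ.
No, ∇×F = (-2*x + 4*exp(y), 2*y, 2*exp(y) + exp(-x)) ≠ 0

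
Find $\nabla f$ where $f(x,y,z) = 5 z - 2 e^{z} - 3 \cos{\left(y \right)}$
(0, 3*sin(y), 5 - 2*exp(z))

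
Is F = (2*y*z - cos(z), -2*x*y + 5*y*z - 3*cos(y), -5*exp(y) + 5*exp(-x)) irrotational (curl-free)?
No, ∇×F = (-5*y - 5*exp(y), 2*y + sin(z) + 5*exp(-x), -2*y - 2*z)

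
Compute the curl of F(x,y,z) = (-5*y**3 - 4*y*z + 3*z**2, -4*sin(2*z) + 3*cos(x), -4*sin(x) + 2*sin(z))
(8*cos(2*z), -4*y + 6*z + 4*cos(x), 15*y**2 + 4*z - 3*sin(x))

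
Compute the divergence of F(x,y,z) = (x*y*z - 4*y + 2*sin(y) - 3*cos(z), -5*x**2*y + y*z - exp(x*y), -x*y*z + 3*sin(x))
-5*x**2 - x*y - x*exp(x*y) + y*z + z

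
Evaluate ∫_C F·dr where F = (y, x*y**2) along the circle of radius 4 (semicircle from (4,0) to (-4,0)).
24*pi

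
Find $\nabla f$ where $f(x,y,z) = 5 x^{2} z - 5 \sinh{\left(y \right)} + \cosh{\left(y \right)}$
(10*x*z, sinh(y) - 5*cosh(y), 5*x**2)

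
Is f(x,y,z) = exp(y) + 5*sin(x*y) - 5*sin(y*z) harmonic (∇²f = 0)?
No, ∇²f = -5*x**2*sin(x*y) - 5*y**2*sin(x*y) + 5*y**2*sin(y*z) + 5*z**2*sin(y*z) + exp(y)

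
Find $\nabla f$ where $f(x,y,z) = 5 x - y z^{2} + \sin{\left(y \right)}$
(5, -z**2 + cos(y), -2*y*z)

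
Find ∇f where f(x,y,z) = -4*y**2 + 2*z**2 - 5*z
(0, -8*y, 4*z - 5)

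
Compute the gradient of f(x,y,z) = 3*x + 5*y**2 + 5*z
(3, 10*y, 5)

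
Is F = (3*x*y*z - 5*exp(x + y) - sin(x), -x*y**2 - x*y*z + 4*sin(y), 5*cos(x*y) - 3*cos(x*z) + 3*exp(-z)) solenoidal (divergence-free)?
No, ∇·F = -2*x*y - x*z + 3*x*sin(x*z) + 3*y*z - 5*exp(x + y) - cos(x) + 4*cos(y) - 3*exp(-z)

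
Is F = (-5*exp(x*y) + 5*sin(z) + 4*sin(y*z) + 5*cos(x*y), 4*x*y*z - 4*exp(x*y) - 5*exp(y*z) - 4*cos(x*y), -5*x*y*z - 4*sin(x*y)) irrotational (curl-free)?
No, ∇×F = (-4*x*y - 5*x*z - 4*x*cos(x*y) + 5*y*exp(y*z), 5*y*z + 4*y*cos(x*y) + 4*y*cos(y*z) + 5*cos(z), 5*x*exp(x*y) + 5*x*sin(x*y) + 4*y*z - 4*y*exp(x*y) + 4*y*sin(x*y) - 4*z*cos(y*z))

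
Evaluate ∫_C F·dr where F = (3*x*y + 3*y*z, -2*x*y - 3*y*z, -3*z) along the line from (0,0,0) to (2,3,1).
-9/2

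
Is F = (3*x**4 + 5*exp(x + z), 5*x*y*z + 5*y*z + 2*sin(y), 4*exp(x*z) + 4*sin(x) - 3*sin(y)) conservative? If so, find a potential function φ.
No, ∇×F = (-5*x*y - 5*y - 3*cos(y), -4*z*exp(x*z) + 5*exp(x + z) - 4*cos(x), 5*y*z) ≠ 0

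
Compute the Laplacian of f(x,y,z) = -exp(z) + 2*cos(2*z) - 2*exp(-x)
-exp(z) - 8*cos(2*z) - 2*exp(-x)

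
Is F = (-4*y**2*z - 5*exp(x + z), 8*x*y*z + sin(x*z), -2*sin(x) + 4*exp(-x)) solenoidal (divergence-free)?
No, ∇·F = 8*x*z - 5*exp(x + z)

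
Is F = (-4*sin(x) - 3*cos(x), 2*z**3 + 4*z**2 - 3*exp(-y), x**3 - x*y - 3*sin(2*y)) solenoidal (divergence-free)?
No, ∇·F = 3*sin(x) - 4*cos(x) + 3*exp(-y)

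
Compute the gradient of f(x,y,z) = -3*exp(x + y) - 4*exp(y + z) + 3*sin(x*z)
(3*z*cos(x*z) - 3*exp(x + y), -3*exp(x + y) - 4*exp(y + z), 3*x*cos(x*z) - 4*exp(y + z))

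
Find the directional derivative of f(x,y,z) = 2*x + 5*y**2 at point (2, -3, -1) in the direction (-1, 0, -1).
-sqrt(2)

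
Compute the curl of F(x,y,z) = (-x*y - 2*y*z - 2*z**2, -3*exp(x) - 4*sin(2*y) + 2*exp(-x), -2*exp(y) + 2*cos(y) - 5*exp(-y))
(-2*exp(y) - 2*sin(y) + 5*exp(-y), -2*y - 4*z, x + 2*z - sinh(x) - 5*cosh(x))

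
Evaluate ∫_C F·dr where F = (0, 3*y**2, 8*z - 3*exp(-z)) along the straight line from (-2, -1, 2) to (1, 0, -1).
-11 - 3*exp(-2) + 3*E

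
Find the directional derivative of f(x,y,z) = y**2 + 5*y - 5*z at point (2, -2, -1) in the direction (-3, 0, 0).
0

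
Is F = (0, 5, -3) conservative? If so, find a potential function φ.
Yes, F is conservative. φ = 5*y - 3*z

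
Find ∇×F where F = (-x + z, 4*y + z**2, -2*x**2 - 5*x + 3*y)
(3 - 2*z, 4*x + 6, 0)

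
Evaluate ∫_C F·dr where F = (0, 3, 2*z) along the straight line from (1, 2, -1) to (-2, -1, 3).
-1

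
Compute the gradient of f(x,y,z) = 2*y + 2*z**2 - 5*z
(0, 2, 4*z - 5)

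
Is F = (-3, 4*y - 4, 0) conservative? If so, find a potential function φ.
Yes, F is conservative. φ = -3*x + 2*y**2 - 4*y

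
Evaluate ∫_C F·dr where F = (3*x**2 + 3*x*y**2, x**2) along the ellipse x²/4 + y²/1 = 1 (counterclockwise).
0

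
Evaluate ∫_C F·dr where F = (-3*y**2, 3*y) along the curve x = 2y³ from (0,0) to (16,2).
-546/5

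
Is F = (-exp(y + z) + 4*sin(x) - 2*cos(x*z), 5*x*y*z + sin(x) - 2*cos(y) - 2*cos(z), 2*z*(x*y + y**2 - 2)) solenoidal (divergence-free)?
No, ∇·F = 2*x*y + 5*x*z + 2*y**2 + 2*z*sin(x*z) + 2*sin(y) + 4*cos(x) - 4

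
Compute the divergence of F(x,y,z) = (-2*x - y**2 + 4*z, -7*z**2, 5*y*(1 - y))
-2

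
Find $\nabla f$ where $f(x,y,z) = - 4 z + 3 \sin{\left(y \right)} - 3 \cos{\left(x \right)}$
(3*sin(x), 3*cos(y), -4)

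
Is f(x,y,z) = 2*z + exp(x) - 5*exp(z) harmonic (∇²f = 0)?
No, ∇²f = exp(x) - 5*exp(z)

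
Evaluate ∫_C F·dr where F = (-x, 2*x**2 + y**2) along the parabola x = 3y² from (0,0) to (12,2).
688/15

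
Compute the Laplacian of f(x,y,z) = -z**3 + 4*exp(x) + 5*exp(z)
-6*z + 4*exp(x) + 5*exp(z)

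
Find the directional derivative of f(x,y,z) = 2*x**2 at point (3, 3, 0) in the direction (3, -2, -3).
18*sqrt(22)/11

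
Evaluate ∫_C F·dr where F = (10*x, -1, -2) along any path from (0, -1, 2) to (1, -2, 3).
4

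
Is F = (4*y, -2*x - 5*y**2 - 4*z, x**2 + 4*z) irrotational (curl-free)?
No, ∇×F = (4, -2*x, -6)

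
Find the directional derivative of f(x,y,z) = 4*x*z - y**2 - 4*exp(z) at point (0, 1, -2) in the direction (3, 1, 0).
-13*sqrt(10)/5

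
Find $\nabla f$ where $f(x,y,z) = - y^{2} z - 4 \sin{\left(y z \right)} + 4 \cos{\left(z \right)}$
(0, -2*z*(y + 2*cos(y*z)), -y**2 - 4*y*cos(y*z) - 4*sin(z))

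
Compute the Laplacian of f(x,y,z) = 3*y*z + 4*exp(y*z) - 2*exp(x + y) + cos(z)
4*y**2*exp(y*z) + 4*z**2*exp(y*z) - 4*exp(x + y) - cos(z)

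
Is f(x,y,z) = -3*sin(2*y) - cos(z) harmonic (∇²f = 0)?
No, ∇²f = 12*sin(2*y) + cos(z)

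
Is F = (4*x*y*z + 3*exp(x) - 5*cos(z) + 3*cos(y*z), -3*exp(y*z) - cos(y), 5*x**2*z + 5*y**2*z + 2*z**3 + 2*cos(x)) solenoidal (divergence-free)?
No, ∇·F = 5*x**2 + 5*y**2 + 4*y*z + 6*z**2 - 3*z*exp(y*z) + 3*exp(x) + sin(y)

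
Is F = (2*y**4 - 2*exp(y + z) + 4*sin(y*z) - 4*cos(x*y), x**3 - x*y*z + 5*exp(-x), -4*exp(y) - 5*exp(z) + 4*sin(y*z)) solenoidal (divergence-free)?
No, ∇·F = -x*z + 4*y*sin(x*y) + 4*y*cos(y*z) - 5*exp(z)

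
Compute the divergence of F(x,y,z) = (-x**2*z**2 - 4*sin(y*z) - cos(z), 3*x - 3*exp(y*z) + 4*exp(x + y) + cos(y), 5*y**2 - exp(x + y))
-2*x*z**2 - 3*z*exp(y*z) + 4*exp(x + y) - sin(y)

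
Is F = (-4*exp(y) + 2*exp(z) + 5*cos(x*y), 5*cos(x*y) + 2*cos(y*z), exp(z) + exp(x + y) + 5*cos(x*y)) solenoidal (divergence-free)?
No, ∇·F = -5*x*sin(x*y) - 5*y*sin(x*y) - 2*z*sin(y*z) + exp(z)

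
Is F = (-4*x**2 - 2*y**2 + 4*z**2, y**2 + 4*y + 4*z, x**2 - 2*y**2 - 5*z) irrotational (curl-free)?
No, ∇×F = (-4*y - 4, -2*x + 8*z, 4*y)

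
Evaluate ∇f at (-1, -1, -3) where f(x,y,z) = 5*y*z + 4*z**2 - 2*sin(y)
(0, -15 - 2*cos(1), -29)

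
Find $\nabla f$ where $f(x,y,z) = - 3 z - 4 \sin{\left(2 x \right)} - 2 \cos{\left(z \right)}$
(-8*cos(2*x), 0, 2*sin(z) - 3)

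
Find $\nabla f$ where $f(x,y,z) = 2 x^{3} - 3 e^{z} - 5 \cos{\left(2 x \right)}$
(6*x**2 + 10*sin(2*x), 0, -3*exp(z))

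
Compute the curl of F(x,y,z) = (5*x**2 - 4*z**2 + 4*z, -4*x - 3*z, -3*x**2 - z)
(3, 6*x - 8*z + 4, -4)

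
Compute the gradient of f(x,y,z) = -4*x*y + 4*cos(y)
(-4*y, -4*x - 4*sin(y), 0)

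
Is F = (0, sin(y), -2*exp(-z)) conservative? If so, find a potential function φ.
Yes, F is conservative. φ = -cos(y) + 2*exp(-z)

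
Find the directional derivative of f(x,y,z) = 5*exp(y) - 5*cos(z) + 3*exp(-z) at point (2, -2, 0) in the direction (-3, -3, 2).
3*sqrt(22)*(-2*exp(2) - 5)*exp(-2)/22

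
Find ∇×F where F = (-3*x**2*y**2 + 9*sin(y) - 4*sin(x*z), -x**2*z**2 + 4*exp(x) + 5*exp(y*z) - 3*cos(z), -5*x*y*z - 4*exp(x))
(2*x**2*z - 5*x*z - 5*y*exp(y*z) - 3*sin(z), -4*x*cos(x*z) + 5*y*z + 4*exp(x), 6*x**2*y - 2*x*z**2 + 4*exp(x) - 9*cos(y))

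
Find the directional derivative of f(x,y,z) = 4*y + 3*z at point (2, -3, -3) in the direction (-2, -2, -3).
-sqrt(17)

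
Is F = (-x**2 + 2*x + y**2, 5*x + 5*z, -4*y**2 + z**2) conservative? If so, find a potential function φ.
No, ∇×F = (-8*y - 5, 0, 5 - 2*y) ≠ 0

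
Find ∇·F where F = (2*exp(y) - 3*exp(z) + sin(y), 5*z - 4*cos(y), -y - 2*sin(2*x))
4*sin(y)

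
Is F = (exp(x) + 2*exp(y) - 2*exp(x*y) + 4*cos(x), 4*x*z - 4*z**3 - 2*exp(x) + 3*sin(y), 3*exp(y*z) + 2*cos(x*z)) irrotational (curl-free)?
No, ∇×F = (-4*x + 12*z**2 + 3*z*exp(y*z), 2*z*sin(x*z), 2*x*exp(x*y) + 4*z - 2*exp(x) - 2*exp(y))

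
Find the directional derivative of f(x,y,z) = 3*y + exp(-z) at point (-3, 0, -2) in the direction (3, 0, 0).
0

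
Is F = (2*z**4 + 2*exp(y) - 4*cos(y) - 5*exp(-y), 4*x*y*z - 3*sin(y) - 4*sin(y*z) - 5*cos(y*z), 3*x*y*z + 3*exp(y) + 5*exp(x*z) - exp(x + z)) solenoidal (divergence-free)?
No, ∇·F = 3*x*y + 4*x*z + 5*x*exp(x*z) + 5*z*sin(y*z) - 4*z*cos(y*z) - exp(x + z) - 3*cos(y)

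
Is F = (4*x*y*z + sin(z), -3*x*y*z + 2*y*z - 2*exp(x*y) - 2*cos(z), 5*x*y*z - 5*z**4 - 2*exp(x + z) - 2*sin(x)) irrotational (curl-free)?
No, ∇×F = (3*x*y + 5*x*z - 2*y - 2*sin(z), 4*x*y - 5*y*z + 2*exp(x + z) + 2*cos(x) + cos(z), -4*x*z - 3*y*z - 2*y*exp(x*y))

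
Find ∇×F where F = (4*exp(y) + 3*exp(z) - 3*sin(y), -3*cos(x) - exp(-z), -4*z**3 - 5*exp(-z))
(-exp(-z), 3*exp(z), -4*exp(y) + 3*sin(x) + 3*cos(y))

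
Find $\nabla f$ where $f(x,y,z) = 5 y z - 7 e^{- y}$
(0, 5*z + 7*exp(-y), 5*y)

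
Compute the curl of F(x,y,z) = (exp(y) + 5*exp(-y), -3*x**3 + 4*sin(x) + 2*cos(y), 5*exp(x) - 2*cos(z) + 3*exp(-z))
(0, -5*exp(x), -9*x**2 - exp(y) + 4*cos(x) + 5*exp(-y))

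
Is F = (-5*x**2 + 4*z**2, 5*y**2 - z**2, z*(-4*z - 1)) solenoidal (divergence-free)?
No, ∇·F = -10*x + 10*y - 8*z - 1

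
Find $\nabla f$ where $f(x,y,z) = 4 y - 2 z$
(0, 4, -2)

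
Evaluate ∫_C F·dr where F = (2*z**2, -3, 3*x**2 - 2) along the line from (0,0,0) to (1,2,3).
-3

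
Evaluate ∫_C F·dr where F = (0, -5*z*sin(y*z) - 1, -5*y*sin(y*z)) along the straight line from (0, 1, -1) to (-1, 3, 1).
5*cos(3) - 5*cos(1) - 2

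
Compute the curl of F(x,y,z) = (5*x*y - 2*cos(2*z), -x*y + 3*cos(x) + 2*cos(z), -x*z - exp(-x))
(2*sin(z), z + 4*sin(2*z) - exp(-x), -5*x - y - 3*sin(x))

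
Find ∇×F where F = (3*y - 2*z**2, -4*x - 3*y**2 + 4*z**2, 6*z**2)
(-8*z, -4*z, -7)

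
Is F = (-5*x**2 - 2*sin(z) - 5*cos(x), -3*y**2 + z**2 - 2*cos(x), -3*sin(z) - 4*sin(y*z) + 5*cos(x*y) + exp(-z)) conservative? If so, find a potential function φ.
No, ∇×F = (-5*x*sin(x*y) - 4*z*cos(y*z) - 2*z, 5*y*sin(x*y) - 2*cos(z), 2*sin(x)) ≠ 0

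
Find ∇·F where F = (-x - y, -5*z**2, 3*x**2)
-1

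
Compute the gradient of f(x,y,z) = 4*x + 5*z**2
(4, 0, 10*z)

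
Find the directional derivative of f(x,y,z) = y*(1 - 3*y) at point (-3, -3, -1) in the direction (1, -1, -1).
-19*sqrt(3)/3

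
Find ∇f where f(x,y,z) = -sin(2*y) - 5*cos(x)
(5*sin(x), -2*cos(2*y), 0)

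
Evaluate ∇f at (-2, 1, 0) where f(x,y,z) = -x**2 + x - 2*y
(5, -2, 0)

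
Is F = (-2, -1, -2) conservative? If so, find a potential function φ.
Yes, F is conservative. φ = -2*x - y - 2*z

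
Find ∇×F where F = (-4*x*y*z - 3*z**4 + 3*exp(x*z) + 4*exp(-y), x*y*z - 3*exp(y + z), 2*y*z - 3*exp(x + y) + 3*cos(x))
(-x*y + 2*z - 3*exp(x + y) + 3*exp(y + z), -4*x*y + 3*x*exp(x*z) - 12*z**3 + 3*exp(x + y) + 3*sin(x), 4*x*z + y*z + 4*exp(-y))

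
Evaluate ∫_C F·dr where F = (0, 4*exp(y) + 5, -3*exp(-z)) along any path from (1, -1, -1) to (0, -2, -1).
-5 - 4*exp(-1) + 4*exp(-2)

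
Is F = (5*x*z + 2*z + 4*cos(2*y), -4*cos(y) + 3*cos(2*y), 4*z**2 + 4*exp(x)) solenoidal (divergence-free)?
No, ∇·F = 13*z + 4*sin(y) - 6*sin(2*y)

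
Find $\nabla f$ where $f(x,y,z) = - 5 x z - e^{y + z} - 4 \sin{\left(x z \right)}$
(-z*(4*cos(x*z) + 5), -exp(y + z), -4*x*cos(x*z) - 5*x - exp(y + z))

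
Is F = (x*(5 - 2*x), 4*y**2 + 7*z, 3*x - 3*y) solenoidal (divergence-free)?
No, ∇·F = -4*x + 8*y + 5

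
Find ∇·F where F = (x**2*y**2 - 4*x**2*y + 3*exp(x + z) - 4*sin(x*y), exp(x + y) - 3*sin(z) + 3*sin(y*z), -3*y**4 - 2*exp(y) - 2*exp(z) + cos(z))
2*x*y**2 - 8*x*y - 4*y*cos(x*y) + 3*z*cos(y*z) - 2*exp(z) + exp(x + y) + 3*exp(x + z) - sin(z)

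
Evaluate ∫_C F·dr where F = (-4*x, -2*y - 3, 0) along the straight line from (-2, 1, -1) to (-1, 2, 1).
0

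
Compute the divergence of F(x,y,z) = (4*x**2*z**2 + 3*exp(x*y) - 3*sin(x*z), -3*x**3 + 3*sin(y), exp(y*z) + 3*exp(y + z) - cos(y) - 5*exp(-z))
8*x*z**2 + 3*y*exp(x*y) + y*exp(y*z) - 3*z*cos(x*z) + 3*exp(y + z) + 3*cos(y) + 5*exp(-z)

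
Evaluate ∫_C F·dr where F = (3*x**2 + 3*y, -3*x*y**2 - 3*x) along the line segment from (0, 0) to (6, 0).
216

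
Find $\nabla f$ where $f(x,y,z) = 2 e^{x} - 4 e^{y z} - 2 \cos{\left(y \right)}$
(2*exp(x), -4*z*exp(y*z) + 2*sin(y), -4*y*exp(y*z))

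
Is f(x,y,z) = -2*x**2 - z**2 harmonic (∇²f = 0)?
No, ∇²f = -6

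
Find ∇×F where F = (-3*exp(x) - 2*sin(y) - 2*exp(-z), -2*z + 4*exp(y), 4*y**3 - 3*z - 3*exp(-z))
(12*y**2 + 2, 2*exp(-z), 2*cos(y))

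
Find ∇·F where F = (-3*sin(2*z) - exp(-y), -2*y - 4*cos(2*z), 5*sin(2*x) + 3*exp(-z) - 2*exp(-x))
-2 - 3*exp(-z)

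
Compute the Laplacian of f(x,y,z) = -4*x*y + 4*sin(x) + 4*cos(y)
-4*sin(x) - 4*cos(y)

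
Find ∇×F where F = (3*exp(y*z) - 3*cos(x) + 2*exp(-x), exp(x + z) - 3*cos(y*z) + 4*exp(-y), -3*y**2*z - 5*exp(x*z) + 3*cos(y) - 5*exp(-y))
(-6*y*z - 3*y*sin(y*z) - exp(x + z) - 3*sin(y) + 5*exp(-y), 3*y*exp(y*z) + 5*z*exp(x*z), -3*z*exp(y*z) + exp(x + z))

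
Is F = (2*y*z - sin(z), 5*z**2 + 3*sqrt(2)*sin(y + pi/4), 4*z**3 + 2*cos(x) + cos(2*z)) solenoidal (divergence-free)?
No, ∇·F = 12*z**2 - 2*sin(2*z) + 3*sqrt(2)*cos(y + pi/4)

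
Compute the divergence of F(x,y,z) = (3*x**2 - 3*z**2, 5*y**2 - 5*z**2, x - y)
6*x + 10*y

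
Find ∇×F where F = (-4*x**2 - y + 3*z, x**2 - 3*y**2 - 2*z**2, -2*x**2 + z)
(4*z, 4*x + 3, 2*x + 1)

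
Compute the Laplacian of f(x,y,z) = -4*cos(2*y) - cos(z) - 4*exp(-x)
16*cos(2*y) + cos(z) - 4*exp(-x)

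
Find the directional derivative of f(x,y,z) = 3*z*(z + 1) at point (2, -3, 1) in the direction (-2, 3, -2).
-18*sqrt(17)/17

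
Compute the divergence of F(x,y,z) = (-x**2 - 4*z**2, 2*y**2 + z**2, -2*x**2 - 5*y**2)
-2*x + 4*y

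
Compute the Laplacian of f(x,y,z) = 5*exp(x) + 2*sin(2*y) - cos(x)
5*exp(x) - 8*sin(2*y) + cos(x)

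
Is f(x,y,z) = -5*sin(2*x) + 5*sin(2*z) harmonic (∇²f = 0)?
No, ∇²f = 20*sin(2*x) - 20*sin(2*z)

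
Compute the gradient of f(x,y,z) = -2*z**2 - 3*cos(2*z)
(0, 0, -4*z + 6*sin(2*z))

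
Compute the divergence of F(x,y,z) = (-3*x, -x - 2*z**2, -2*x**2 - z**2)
-2*z - 3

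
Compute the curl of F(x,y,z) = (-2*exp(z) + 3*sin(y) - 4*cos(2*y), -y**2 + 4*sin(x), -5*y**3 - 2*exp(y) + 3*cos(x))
(-15*y**2 - 2*exp(y), -2*exp(z) + 3*sin(x), -8*sin(2*y) + 4*cos(x) - 3*cos(y))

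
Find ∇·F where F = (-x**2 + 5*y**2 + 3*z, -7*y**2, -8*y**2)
-2*x - 14*y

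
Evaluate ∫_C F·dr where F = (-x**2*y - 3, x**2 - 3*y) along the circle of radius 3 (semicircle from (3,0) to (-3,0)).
18 + 81*pi/8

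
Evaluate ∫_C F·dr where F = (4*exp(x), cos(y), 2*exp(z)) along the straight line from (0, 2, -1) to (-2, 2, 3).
-4 - 2*exp(-1) + 4*exp(-2) + 2*exp(3)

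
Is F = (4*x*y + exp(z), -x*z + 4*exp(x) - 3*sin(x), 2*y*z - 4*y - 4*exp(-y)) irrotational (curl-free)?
No, ∇×F = (x + 2*z - 4 + 4*exp(-y), exp(z), -4*x - z + 4*exp(x) - 3*cos(x))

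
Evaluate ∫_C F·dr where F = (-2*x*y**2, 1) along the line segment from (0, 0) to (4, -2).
-34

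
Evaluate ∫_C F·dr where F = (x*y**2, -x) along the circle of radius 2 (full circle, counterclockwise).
-4*pi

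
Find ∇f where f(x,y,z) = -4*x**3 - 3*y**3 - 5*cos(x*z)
(-12*x**2 + 5*z*sin(x*z), -9*y**2, 5*x*sin(x*z))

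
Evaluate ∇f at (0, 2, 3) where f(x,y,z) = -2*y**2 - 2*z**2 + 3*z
(0, -8, -9)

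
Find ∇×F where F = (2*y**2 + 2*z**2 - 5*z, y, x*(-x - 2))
(0, 2*x + 4*z - 3, -4*y)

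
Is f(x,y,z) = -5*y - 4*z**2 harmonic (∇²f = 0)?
No, ∇²f = -8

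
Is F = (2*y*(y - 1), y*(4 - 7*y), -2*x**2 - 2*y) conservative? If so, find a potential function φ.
No, ∇×F = (-2, 4*x, 2 - 4*y) ≠ 0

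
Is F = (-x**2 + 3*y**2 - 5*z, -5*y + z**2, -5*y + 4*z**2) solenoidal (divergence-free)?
No, ∇·F = -2*x + 8*z - 5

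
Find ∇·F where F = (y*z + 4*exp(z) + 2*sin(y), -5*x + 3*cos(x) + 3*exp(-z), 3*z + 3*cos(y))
3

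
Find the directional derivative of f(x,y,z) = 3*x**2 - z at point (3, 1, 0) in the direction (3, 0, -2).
56*sqrt(13)/13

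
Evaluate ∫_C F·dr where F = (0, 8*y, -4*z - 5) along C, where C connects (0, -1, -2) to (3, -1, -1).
1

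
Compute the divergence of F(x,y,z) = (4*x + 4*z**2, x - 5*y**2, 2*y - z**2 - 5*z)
-10*y - 2*z - 1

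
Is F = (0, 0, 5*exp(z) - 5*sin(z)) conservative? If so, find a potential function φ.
Yes, F is conservative. φ = 5*exp(z) + 5*cos(z)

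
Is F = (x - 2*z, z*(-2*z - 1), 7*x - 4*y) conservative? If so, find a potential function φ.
No, ∇×F = (4*z - 3, -9, 0) ≠ 0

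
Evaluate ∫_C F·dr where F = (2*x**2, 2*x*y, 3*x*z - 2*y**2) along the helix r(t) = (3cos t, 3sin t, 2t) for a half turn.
-72 - 18*pi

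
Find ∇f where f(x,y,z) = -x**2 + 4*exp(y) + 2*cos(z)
(-2*x, 4*exp(y), -2*sin(z))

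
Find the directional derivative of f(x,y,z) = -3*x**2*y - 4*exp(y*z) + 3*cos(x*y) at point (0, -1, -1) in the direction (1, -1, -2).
-2*sqrt(6)*E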